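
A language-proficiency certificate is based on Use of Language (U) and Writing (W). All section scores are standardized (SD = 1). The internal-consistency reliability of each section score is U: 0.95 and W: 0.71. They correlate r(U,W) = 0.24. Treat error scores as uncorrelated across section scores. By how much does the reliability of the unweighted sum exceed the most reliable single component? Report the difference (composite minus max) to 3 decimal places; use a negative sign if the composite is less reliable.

Var(sum) = 2 + 0.48 = 2.48; true-score variance = 1.66 + 0.48 = 2.14; composite reliability = 0.8629.
Max component reliability = 0.9500.
Difference = 0.8629 − 0.9500 = -0.087.

-0.087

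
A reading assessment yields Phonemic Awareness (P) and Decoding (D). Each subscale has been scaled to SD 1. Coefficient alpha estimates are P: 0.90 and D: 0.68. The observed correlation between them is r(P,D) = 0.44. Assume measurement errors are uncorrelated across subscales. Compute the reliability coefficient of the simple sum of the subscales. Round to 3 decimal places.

0.854

Var(P+D) = 2 + 2·[0.44] = 2 + 0.88 = 2.88.
With uncorrelated errors the cross-covariances are all true-score covariance, so they carry over unchanged; only the diagonal terms shrink to ρᵢσᵢ².
True-score variance = [0.90 + 0.68] + 0.88 = 1.58 + 0.88 = 2.46.
Reliability = 2.46 / 2.88 = 0.854.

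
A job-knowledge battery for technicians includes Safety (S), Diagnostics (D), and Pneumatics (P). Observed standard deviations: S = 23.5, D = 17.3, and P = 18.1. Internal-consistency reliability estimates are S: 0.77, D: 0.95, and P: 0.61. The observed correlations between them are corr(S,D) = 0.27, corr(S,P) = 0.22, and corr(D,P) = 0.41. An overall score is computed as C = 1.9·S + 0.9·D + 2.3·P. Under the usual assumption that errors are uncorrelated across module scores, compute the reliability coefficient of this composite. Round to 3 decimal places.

0.799

Var(C) = 1.9²·23.5² + 0.9²·17.3² + 2.3²·18.1² + 2·[1.71·23.5·17.3·0.27 + 4.37·23.5·18.1·0.22 + 2.07·17.3·18.1·0.41] = 3969.1 + 1724.78 = 5693.88.
Because errors are independent across components, Cov(Tᵢ,Tⱼ) = Cov(Xᵢ,Xⱼ); the off-diagonal part of the true-score variance is the same as above.
True-score variance = [1.9²·23.5²·0.77 + 0.9²·17.3²·0.95 + 2.3²·18.1²·0.61] + 1724.78 = 2822.56 + 1724.78 = 4547.34.
Reliability = 4547.34 / 5693.88 = 0.799.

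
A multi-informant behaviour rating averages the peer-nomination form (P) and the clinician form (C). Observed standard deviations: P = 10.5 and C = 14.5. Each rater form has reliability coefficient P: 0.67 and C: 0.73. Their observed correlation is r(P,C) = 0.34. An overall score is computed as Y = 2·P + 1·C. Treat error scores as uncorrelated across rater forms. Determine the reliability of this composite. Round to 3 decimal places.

Var(Y) = 2²·10.5² + 14.5² + 2·[2·10.5·14.5·0.34] = 651.25 + 207.06 = 858.31.
Because errors are independent across components, Cov(Tᵢ,Tⱼ) = Cov(Xᵢ,Xⱼ); the off-diagonal part of the true-score variance is the same as above.
True-score variance = [2²·10.5²·0.67 + 14.5²·0.73] + 207.06 = 448.952 + 207.06 = 656.013.
Reliability = 656.013 / 858.31 = 0.764.

0.764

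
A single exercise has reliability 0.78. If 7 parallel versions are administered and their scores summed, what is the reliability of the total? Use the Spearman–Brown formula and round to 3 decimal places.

ρ_k = kρ / (1 + (k−1)ρ) = 7·0.78 / (1 + 6·0.78) = 5.460 / 5.680 = 0.961.

0.961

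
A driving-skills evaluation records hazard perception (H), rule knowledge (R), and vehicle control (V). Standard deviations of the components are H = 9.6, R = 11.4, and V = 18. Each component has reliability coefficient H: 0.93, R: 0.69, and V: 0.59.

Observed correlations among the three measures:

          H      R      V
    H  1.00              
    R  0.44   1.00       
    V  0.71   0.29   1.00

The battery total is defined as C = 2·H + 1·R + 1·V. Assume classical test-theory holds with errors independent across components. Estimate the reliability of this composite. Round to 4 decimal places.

Var(C) = 2²·9.6² + 11.4² + 18² + 2·[2·9.6·11.4·0.44 + 2·9.6·18·0.71 + 11.4·18·0.29] = 822.6 + 802.382 = 1624.98.
Because errors are independent across components, Cov(Tᵢ,Tⱼ) = Cov(Xᵢ,Xⱼ); the off-diagonal part of the true-score variance is the same as above.
True-score variance = [2²·9.6²·0.93 + 11.4²·0.69 + 18²·0.59] + 802.382 = 623.668 + 802.382 = 1426.05.
Reliability = 1426.05 / 1624.98 = 0.8776.

0.8776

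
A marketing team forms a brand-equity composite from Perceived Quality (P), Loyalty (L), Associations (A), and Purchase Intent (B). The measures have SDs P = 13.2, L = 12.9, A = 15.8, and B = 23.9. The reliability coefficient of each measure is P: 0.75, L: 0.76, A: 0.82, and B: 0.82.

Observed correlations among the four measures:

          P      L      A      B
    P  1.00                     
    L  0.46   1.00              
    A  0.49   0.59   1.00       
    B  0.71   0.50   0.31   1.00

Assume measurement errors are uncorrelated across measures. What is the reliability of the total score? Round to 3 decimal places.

Var(P+L+A+B) = 13.2² + 12.9² + 15.8² + 23.9² + 2·[13.2·12.9·0.46 + 13.2·15.8·0.49 + 13.2·23.9·0.71 + 12.9·15.8·0.59 + 12.9·23.9·0.50 + 15.8·23.9·0.31] = 1161.5 + 1591.97 = 2753.47.
Because errors are independent across components, Cov(Tᵢ,Tⱼ) = Cov(Xᵢ,Xⱼ); the off-diagonal part of the true-score variance is the same as above.
True-score variance = [13.2²·0.75 + 12.9²·0.76 + 15.8²·0.82 + 23.9²·0.82] + 1591.97 = 930.249 + 1591.97 = 2522.22.
Reliability = 2522.22 / 2753.47 = 0.916.

0.916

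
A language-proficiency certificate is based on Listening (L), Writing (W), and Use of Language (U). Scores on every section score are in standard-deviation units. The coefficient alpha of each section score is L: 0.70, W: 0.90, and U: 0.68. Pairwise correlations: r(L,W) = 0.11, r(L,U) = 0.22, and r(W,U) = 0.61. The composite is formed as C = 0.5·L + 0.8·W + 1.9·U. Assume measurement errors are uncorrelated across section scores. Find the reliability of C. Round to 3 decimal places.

0.811

Var(C) = 0.5² + 0.8² + 1.9² + 2·[0.4·0.11 + 0.95·0.22 + 1.52·0.61] = 4.5 + 2.3604 = 6.8604.
With uncorrelated errors the cross-covariances are all true-score covariance, so they carry over unchanged; only the diagonal terms shrink to ρᵢσᵢ².
True-score variance = [0.5²·0.70 + 0.8²·0.90 + 1.9²·0.68] + 2.3604 = 3.2058 + 2.3604 = 5.5662.
Reliability = 5.5662 / 6.8604 = 0.811.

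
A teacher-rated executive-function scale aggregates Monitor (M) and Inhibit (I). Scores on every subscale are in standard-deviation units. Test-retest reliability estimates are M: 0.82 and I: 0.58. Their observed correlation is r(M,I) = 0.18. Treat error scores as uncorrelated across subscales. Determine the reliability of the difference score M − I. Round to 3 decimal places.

Var(M−I) = 1 + 1 − 2·0.18 = 2 − 0.36 = 1.64.
With uncorrelated errors the cross-covariances are all true-score covariance, so they carry over unchanged; only the diagonal terms shrink to ρᵢσᵢ².
True-score variance = [0.82 + 0.58] − 0.36 = 1.4 − 0.36 = 1.04.
Reliability = 1.04 / 1.64 = 0.634.

0.634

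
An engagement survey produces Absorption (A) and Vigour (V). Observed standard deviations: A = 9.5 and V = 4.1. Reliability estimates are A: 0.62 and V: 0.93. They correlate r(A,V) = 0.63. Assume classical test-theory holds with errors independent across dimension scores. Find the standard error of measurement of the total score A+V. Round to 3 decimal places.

5.956

Var(total) = 107.06 + 49.077 = 156.137.
True-score variance = 71.5883 + 49.077 = 120.665, so reliability = 0.7728.
Error variance = 156.137 − 120.665 = 35.4717; SEM = √35.4717 = 5.956.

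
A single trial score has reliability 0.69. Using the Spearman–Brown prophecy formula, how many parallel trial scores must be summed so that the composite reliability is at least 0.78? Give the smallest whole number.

2

k ≥ ρ*(1−ρ₁)/(ρ₁(1−ρ*)) = 0.78·0.31 / (0.69·0.22) = 1.593.
Smallest integer k = 2.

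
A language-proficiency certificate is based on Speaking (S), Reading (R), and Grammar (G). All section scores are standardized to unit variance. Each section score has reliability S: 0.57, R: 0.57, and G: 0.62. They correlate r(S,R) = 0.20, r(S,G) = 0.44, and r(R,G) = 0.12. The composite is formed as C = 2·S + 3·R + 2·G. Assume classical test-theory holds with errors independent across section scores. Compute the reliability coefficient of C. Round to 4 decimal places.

0.7081

Var(C) = 2² + 3² + 2² + 2·[6·0.20 + 4·0.44 + 6·0.12] = 17 + 7.36 = 24.36.
Because errors are independent across components, Cov(Tᵢ,Tⱼ) = Cov(Xᵢ,Xⱼ); the off-diagonal part of the true-score variance is the same as above.
True-score variance = [2²·0.57 + 3²·0.57 + 2²·0.62] + 7.36 = 9.89 + 7.36 = 17.25.
Reliability = 17.25 / 24.36 = 0.7081.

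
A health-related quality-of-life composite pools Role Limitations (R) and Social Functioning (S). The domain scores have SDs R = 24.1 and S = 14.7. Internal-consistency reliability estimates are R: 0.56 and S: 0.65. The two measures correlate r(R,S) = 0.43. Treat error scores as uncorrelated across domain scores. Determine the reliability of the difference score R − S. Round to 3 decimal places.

Var(R−S) = 24.1² + 14.7² − 2·24.1·14.7·0.43 = 796.9 − 304.672 = 492.228.
With uncorrelated errors the cross-covariances are all true-score covariance, so they carry over unchanged; only the diagonal terms shrink to ρᵢσᵢ².
True-score variance = [24.1²·0.56 + 14.7²·0.65] − 304.672 = 465.712 − 304.672 = 161.04.
Reliability = 161.04 / 492.228 = 0.327.

0.327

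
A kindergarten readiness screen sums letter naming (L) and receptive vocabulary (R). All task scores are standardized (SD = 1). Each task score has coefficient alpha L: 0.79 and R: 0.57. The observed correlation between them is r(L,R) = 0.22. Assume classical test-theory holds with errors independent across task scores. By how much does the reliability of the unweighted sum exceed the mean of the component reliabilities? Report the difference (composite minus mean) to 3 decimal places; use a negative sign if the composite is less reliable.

Var(sum) = 2 + 0.44 = 2.44; true-score variance = 1.36 + 0.44 = 1.8; composite reliability = 0.7377.
Mean component reliability = 0.6800.
Difference = 0.7377 − 0.6800 = 0.058.

0.058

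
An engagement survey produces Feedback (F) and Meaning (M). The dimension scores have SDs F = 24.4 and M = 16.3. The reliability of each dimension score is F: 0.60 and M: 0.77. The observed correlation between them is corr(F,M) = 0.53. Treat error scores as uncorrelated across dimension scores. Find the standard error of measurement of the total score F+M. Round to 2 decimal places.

17.30

Var(total) = 861.05 + 421.583 = 1282.63.
True-score variance = 561.797 + 421.583 = 983.38, so reliability = 0.7667.
Error variance = 1282.63 − 983.38 = 299.253; SEM = √299.253 = 17.30.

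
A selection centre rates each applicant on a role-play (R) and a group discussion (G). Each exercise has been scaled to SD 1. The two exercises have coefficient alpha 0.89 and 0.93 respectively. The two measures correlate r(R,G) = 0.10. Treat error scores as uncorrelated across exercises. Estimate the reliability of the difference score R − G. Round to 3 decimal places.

Var(R−G) = 1 + 1 − 2·0.10 = 2 − 0.2 = 1.8.
Under uncorrelated errors the observed covariances equal the true-score covariances, so only the own-variance terms attenuate.
True-score variance = [0.89 + 0.93] − 0.2 = 1.82 − 0.2 = 1.62.
Reliability = 1.62 / 1.8 = 0.900.

0.900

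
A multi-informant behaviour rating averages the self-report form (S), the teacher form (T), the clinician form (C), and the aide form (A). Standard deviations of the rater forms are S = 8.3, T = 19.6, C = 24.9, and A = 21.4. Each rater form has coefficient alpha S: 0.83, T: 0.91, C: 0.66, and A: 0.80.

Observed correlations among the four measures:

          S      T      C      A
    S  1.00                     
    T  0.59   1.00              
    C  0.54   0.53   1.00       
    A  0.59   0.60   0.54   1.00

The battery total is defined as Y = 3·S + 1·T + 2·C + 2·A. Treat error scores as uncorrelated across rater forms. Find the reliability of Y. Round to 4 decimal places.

0.8948

Var(Y) = 3²·8.3² + 19.6² + 2²·24.9² + 2²·21.4² + 2·[3·8.3·19.6·0.59 + 6·8.3·24.9·0.54 + 6·8.3·21.4·0.59 + 2·19.6·24.9·0.53 + 2·19.6·21.4·0.60 + 4·24.9·21.4·0.54] = 5316.05 + 7515.91 = 12832.
Because errors are independent across components, Cov(Tᵢ,Tⱼ) = Cov(Xᵢ,Xⱼ); the off-diagonal part of the true-score variance is the same as above.
True-score variance = [3²·8.3²·0.83 + 19.6²·0.91 + 2²·24.9²·0.66 + 2²·21.4²·0.80] + 7515.91 = 3966.49 + 7515.91 = 11482.4.
Reliability = 11482.4 / 12832 = 0.8948.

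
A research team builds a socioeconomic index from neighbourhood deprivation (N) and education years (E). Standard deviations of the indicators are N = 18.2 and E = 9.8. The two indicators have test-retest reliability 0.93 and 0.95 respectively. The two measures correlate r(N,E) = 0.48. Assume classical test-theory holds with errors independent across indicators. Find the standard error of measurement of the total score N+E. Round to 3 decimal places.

5.290

Var(total) = 427.28 + 171.226 = 598.506.
True-score variance = 399.291 + 171.226 = 570.517, so reliability = 0.9532.
Error variance = 598.506 − 570.517 = 27.9888; SEM = √27.9888 = 5.290.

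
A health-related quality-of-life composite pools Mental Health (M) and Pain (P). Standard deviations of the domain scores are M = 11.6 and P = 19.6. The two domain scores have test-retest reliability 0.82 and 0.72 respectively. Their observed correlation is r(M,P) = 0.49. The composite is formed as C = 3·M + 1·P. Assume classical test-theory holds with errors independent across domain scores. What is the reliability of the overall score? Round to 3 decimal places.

0.856

Var(C) = 3²·11.6² + 19.6² + 2·[3·11.6·19.6·0.49] = 1595.2 + 668.438 = 2263.64.
Because errors are independent across components, Cov(Tᵢ,Tⱼ) = Cov(Xᵢ,Xⱼ); the off-diagonal part of the true-score variance is the same as above.
True-score variance = [3²·11.6²·0.82 + 19.6²·0.72] + 668.438 = 1269.65 + 668.438 = 1938.09.
Reliability = 1938.09 / 2263.64 = 0.856.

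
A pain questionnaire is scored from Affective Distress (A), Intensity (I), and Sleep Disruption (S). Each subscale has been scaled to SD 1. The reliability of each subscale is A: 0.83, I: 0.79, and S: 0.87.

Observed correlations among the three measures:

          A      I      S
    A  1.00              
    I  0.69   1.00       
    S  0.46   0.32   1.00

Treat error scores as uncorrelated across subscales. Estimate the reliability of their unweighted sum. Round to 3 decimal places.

Var(A+I+S) = 3 + 2·[0.69 + 0.46 + 0.32] = 3 + 2.94 = 5.94.
Because errors are independent across components, Cov(Tᵢ,Tⱼ) = Cov(Xᵢ,Xⱼ); the off-diagonal part of the true-score variance is the same as above.
True-score variance = [0.83 + 0.79 + 0.87] + 2.94 = 2.49 + 2.94 = 5.43.
Reliability = 5.43 / 5.94 = 0.914.

0.914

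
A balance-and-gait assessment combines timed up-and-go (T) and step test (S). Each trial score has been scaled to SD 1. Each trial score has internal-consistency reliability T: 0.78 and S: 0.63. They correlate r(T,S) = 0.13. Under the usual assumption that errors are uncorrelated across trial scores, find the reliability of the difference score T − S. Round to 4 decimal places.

Var(T−S) = 1 + 1 − 2·0.13 = 2 − 0.26 = 1.74.
Under uncorrelated errors the observed covariances equal the true-score covariances, so only the own-variance terms attenuate.
True-score variance = [0.78 + 0.63] − 0.26 = 1.41 − 0.26 = 1.15.
Reliability = 1.15 / 1.74 = 0.6609.

0.6609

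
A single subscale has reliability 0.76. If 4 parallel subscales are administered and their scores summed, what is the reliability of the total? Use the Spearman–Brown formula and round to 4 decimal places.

ρ_k = kρ / (1 + (k−1)ρ) = 4·0.76 / (1 + 3·0.76) = 3.040 / 3.280 = 0.9268.

0.9268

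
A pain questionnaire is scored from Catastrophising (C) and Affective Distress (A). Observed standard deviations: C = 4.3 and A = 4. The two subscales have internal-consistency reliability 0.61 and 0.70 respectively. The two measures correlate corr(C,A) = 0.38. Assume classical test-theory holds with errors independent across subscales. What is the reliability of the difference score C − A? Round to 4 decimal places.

0.4392

Var(C−A) = 4.3² + 4² − 2·4.3·4·0.38 = 34.49 − 13.072 = 21.418.
Because errors are independent across components, Cov(Tᵢ,Tⱼ) = Cov(Xᵢ,Xⱼ); the off-diagonal part of the true-score variance is the same as above.
True-score variance = [4.3²·0.61 + 4²·0.70] − 13.072 = 22.4789 − 13.072 = 9.4069.
Reliability = 9.4069 / 21.418 = 0.4392.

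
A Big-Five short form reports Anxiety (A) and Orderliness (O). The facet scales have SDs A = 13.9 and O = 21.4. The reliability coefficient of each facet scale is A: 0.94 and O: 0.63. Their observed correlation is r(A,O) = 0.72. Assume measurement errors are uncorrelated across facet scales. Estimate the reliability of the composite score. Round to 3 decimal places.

0.832

Var(A+O) = 13.9² + 21.4² + 2·[13.9·21.4·0.72] = 651.17 + 428.342 = 1079.51.
With uncorrelated errors the cross-covariances are all true-score covariance, so they carry over unchanged; only the diagonal terms shrink to ρᵢσᵢ².
True-score variance = [13.9²·0.94 + 21.4²·0.63] + 428.342 = 470.132 + 428.342 = 898.475.
Reliability = 898.475 / 1079.51 = 0.832.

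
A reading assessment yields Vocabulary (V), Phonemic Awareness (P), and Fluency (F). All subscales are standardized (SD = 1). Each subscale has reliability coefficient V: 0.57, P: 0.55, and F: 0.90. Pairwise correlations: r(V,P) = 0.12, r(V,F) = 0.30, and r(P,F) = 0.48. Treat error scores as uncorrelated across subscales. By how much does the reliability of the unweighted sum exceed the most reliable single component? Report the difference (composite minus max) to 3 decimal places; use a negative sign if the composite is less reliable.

Var(sum) = 3 + 1.8 = 4.8; true-score variance = 2.02 + 1.8 = 3.82; composite reliability = 0.7958.
Max component reliability = 0.9000.
Difference = 0.7958 − 0.9000 = -0.104.

-0.104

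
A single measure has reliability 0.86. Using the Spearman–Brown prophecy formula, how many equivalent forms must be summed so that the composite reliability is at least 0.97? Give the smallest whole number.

6

k ≥ ρ*(1−ρ₁)/(ρ₁(1−ρ*)) = 0.97·0.14 / (0.86·0.03) = 5.264.
Smallest integer k = 6.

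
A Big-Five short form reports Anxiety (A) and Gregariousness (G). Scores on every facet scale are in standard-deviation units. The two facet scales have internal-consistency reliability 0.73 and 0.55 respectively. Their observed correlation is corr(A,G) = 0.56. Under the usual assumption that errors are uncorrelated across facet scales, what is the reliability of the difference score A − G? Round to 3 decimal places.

Var(A−G) = 1 + 1 − 2·0.56 = 2 − 1.12 = 0.88.
Under uncorrelated errors the observed covariances equal the true-score covariances, so only the own-variance terms attenuate.
True-score variance = [0.73 + 0.55] − 1.12 = 1.28 − 1.12 = 0.16.
Reliability = 0.16 / 0.88 = 0.182.

0.182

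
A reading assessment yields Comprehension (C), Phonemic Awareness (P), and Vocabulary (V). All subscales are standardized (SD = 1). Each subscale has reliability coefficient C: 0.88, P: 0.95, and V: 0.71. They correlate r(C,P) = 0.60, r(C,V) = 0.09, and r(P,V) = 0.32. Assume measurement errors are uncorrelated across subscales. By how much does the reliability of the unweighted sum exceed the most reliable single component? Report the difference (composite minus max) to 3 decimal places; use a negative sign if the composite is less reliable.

-0.042

Var(sum) = 3 + 2.02 = 5.02; true-score variance = 2.54 + 2.02 = 4.56; composite reliability = 0.9084.
Max component reliability = 0.9500.
Difference = 0.9084 − 0.9500 = -0.042.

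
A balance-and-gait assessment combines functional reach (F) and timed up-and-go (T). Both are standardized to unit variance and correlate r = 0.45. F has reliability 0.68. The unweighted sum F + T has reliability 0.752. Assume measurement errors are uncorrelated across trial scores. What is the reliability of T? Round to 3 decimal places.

0.601

Var(F+T) = 2 + 2·0.45 = 2.900.
True-score variance = ρ_F + ρ_T + 2·0.45, so 0.752 = (0.68 + ρ_T + 0.90) / 2.900.
ρ_T = 0.752·2.900 − 0.68 − 0.90 = 0.601.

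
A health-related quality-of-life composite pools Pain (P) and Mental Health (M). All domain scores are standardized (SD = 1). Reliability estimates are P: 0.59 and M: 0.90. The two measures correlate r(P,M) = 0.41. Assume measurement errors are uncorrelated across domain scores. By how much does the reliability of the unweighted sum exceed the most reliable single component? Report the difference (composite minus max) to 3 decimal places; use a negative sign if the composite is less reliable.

-0.081

Var(sum) = 2 + 0.82 = 2.82; true-score variance = 1.49 + 0.82 = 2.31; composite reliability = 0.8191.
Max component reliability = 0.9000.
Difference = 0.8191 − 0.9000 = -0.081.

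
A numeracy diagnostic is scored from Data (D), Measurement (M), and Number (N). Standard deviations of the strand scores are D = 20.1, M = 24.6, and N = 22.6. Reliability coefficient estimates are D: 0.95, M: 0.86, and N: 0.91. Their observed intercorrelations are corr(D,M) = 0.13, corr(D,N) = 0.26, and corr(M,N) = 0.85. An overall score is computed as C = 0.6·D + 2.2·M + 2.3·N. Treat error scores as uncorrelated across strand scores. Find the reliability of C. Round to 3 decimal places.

Var(C) = 0.6²·20.1² + 2.2²·24.6² + 2.3²·22.6² + 2·[1.32·20.1·24.6·0.13 + 1.38·20.1·22.6·0.26 + 5.06·24.6·22.6·0.85] = 5776.34 + 5278.04 = 11054.4.
With uncorrelated errors the cross-covariances are all true-score covariance, so they carry over unchanged; only the diagonal terms shrink to ρᵢσᵢ².
True-score variance = [0.6²·20.1²·0.95 + 2.2²·24.6²·0.86 + 2.3²·22.6²·0.91] + 5278.04 = 5115.84 + 5278.04 = 10393.9.
Reliability = 10393.9 / 11054.4 = 0.940.

0.940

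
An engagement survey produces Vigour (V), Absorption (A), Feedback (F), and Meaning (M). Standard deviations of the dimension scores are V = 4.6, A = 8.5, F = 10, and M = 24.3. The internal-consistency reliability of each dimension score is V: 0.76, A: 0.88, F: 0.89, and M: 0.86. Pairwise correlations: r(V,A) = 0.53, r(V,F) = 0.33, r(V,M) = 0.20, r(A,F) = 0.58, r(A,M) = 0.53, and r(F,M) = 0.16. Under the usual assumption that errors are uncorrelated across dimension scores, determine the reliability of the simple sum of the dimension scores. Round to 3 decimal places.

0.917

Var(V+A+F+M) = 4.6² + 8.5² + 10² + 24.3² + 2·[4.6·8.5·0.53 + 4.6·10·0.33 + 4.6·24.3·0.20 + 8.5·10·0.58 + 8.5·24.3·0.53 + 10·24.3·0.16] = 783.9 + 511.821 = 1295.72.
Under uncorrelated errors the observed covariances equal the true-score covariances, so only the own-variance terms attenuate.
True-score variance = [4.6²·0.76 + 8.5²·0.88 + 10²·0.89 + 24.3²·0.86] + 511.821 = 676.483 + 511.821 = 1188.3.
Reliability = 1188.3 / 1295.72 = 0.917.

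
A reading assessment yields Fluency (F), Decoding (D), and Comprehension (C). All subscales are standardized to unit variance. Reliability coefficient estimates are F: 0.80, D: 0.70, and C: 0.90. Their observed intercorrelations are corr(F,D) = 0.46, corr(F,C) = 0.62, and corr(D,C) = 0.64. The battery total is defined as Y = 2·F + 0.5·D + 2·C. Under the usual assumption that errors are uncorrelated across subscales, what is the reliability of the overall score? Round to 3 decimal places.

Var(Y) = 2² + 0.5² + 2² + 2·[0.46 + 4·0.62 + 0.64] = 8.25 + 7.16 = 15.41.
Because errors are independent across components, Cov(Tᵢ,Tⱼ) = Cov(Xᵢ,Xⱼ); the off-diagonal part of the true-score variance is the same as above.
True-score variance = [2²·0.80 + 0.5²·0.70 + 2²·0.90] + 7.16 = 6.975 + 7.16 = 14.135.
Reliability = 14.135 / 15.41 = 0.917.

0.917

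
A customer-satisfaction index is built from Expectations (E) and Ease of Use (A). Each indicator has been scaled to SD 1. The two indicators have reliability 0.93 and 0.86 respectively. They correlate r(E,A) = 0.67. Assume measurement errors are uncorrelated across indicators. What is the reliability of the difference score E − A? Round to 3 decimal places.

0.682

Var(E−A) = 1 + 1 − 2·0.67 = 2 − 1.34 = 0.66.
Because errors are independent across components, Cov(Tᵢ,Tⱼ) = Cov(Xᵢ,Xⱼ); the off-diagonal part of the true-score variance is the same as above.
True-score variance = [0.93 + 0.86] − 1.34 = 1.79 − 1.34 = 0.45.
Reliability = 0.45 / 0.66 = 0.682.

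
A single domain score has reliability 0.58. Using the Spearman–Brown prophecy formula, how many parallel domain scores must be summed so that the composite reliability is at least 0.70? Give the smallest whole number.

2

k ≥ ρ*(1−ρ₁)/(ρ₁(1−ρ*)) = 0.70·0.42 / (0.58·0.30) = 1.690.
Smallest integer k = 2.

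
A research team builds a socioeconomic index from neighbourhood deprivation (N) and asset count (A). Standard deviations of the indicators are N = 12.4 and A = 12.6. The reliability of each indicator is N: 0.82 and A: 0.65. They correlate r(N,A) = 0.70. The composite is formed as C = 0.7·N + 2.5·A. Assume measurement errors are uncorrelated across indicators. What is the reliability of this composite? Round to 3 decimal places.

Var(C) = 0.7²·12.4² + 2.5²·12.6² + 2·[1.75·12.4·12.6·0.70] = 1067.59 + 382.788 = 1450.38.
Under uncorrelated errors the observed covariances equal the true-score covariances, so only the own-variance terms attenuate.
True-score variance = [0.7²·12.4²·0.82 + 2.5²·12.6²·0.65] + 382.788 = 706.743 + 382.788 = 1089.53.
Reliability = 1089.53 / 1450.38 = 0.751.

0.751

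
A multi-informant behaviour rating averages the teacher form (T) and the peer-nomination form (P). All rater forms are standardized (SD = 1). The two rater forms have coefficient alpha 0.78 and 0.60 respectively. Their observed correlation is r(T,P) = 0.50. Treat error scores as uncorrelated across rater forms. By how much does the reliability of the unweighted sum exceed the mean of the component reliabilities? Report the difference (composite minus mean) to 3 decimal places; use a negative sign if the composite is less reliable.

0.103

Var(sum) = 2 + 1 = 3; true-score variance = 1.38 + 1 = 2.38; composite reliability = 0.7933.
Mean component reliability = 0.6900.
Difference = 0.7933 − 0.6900 = 0.103.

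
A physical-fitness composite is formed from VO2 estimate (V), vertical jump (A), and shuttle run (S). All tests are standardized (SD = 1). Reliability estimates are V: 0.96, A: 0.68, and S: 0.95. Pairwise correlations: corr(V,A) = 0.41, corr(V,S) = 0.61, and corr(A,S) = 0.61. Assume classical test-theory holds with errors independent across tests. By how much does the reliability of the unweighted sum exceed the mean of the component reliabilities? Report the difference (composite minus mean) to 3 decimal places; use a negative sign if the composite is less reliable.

Var(sum) = 3 + 3.26 = 6.26; true-score variance = 2.59 + 3.26 = 5.85; composite reliability = 0.9345.
Mean component reliability = 0.8633.
Difference = 0.9345 − 0.8633 = 0.071.

0.071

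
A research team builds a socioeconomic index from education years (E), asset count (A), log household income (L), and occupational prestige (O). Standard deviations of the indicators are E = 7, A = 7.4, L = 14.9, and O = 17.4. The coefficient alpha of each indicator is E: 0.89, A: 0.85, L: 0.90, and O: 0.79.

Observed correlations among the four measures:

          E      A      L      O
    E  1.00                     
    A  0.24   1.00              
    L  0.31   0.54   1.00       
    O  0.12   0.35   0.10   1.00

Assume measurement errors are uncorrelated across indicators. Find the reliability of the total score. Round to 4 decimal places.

Var(E+A+L+O) = 7² + 7.4² + 14.9² + 17.4² + 2·[7·7.4·0.24 + 7·14.9·0.31 + 7·17.4·0.12 + 7.4·14.9·0.54 + 7.4·17.4·0.35 + 14.9·17.4·0.10] = 628.53 + 379.827 = 1008.36.
Under uncorrelated errors the observed covariances equal the true-score covariances, so only the own-variance terms attenuate.
True-score variance = [7²·0.89 + 7.4²·0.85 + 14.9²·0.90 + 17.4²·0.79] + 379.827 = 529.145 + 379.827 = 908.972.
Reliability = 908.972 / 1008.36 = 0.9014.

0.9014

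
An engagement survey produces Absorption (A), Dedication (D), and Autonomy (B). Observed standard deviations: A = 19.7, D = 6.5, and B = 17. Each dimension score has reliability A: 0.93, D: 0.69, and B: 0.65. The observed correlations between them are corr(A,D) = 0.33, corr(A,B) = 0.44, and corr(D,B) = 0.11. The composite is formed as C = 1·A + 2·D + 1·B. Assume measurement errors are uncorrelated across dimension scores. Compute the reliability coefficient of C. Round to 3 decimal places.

Var(C) = 19.7² + 2²·6.5² + 17² + 2·[2·19.7·6.5·0.33 + 19.7·17·0.44 + 2·6.5·17·0.11] = 846.09 + 512.358 = 1358.45.
With uncorrelated errors the cross-covariances are all true-score covariance, so they carry over unchanged; only the diagonal terms shrink to ρᵢσᵢ².
True-score variance = [19.7²·0.93 + 2²·6.5²·0.69 + 17²·0.65] + 512.358 = 665.384 + 512.358 = 1177.74.
Reliability = 1177.74 / 1358.45 = 0.867.

0.867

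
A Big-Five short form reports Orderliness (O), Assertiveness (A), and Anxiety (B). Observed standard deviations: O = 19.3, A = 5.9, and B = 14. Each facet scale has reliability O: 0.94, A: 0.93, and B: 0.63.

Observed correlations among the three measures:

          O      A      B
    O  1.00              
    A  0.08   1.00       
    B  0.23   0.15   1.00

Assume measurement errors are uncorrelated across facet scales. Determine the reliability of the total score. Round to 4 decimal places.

0.8737

Var(O+A+B) = 19.3² + 5.9² + 14² + 2·[19.3·5.9·0.08 + 19.3·14·0.23 + 5.9·14·0.15] = 603.3 + 167.291 = 770.591.
With uncorrelated errors the cross-covariances are all true-score covariance, so they carry over unchanged; only the diagonal terms shrink to ρᵢσᵢ².
True-score variance = [19.3²·0.94 + 5.9²·0.93 + 14²·0.63] + 167.291 = 505.994 + 167.291 = 673.285.
Reliability = 673.285 / 770.591 = 0.8737.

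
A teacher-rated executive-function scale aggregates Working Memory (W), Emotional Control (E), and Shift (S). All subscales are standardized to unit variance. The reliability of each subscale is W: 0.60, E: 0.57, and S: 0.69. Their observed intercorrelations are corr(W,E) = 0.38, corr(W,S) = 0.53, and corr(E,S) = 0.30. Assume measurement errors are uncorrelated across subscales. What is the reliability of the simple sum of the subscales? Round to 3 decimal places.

0.790

Var(W+E+S) = 3 + 2·[0.38 + 0.53 + 0.30] = 3 + 2.42 = 5.42.
With uncorrelated errors the cross-covariances are all true-score covariance, so they carry over unchanged; only the diagonal terms shrink to ρᵢσᵢ².
True-score variance = [0.60 + 0.57 + 0.69] + 2.42 = 1.86 + 2.42 = 4.28.
Reliability = 4.28 / 5.42 = 0.790.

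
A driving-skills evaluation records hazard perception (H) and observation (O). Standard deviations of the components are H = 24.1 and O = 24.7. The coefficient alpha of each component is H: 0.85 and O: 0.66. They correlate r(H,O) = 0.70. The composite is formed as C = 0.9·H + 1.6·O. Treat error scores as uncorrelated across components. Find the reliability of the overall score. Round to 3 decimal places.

0.814

Var(C) = 0.9²·24.1² + 1.6²·24.7² + 2·[1.44·24.1·24.7·0.70] = 2032.29 + 1200.06 = 3232.35.
Under uncorrelated errors the observed covariances equal the true-score covariances, so only the own-variance terms attenuate.
True-score variance = [0.9²·24.1²·0.85 + 1.6²·24.7²·0.66] + 1200.06 = 1430.7 + 1200.06 = 2630.76.
Reliability = 2630.76 / 3232.35 = 0.814.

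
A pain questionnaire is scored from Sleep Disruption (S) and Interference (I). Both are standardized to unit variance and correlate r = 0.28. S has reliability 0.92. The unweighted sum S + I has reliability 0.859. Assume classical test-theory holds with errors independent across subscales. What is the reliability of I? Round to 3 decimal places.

Var(S+I) = 2 + 2·0.28 = 2.560.
True-score variance = ρ_S + ρ_I + 2·0.28, so 0.859 = (0.92 + ρ_I + 0.56) / 2.560.
ρ_I = 0.859·2.560 − 0.92 − 0.56 = 0.719.

0.719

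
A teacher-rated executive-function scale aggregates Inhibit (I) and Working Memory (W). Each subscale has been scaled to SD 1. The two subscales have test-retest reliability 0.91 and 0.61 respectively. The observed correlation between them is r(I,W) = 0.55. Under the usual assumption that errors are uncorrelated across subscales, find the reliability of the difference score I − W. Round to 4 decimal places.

Var(I−W) = 1 + 1 − 2·0.55 = 2 − 1.1 = 0.9.
With uncorrelated errors the cross-covariances are all true-score covariance, so they carry over unchanged; only the diagonal terms shrink to ρᵢσᵢ².
True-score variance = [0.91 + 0.61] − 1.1 = 1.52 − 1.1 = 0.42.
Reliability = 0.42 / 0.9 = 0.4667.

0.4667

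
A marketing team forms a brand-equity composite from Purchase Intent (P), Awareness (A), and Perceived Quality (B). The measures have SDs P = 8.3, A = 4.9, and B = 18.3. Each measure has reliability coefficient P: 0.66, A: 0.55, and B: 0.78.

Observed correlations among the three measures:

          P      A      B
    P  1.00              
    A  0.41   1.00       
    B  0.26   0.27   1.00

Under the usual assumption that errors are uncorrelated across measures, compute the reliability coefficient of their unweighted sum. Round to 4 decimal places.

Var(P+A+B) = 8.3² + 4.9² + 18.3² + 2·[8.3·4.9·0.41 + 8.3·18.3·0.26 + 4.9·18.3·0.27] = 427.79 + 160.754 = 588.544.
With uncorrelated errors the cross-covariances are all true-score covariance, so they carry over unchanged; only the diagonal terms shrink to ρᵢσᵢ².
True-score variance = [8.3²·0.66 + 4.9²·0.55 + 18.3²·0.78] + 160.754 = 319.887 + 160.754 = 480.641.
Reliability = 480.641 / 588.544 = 0.8167.

0.8167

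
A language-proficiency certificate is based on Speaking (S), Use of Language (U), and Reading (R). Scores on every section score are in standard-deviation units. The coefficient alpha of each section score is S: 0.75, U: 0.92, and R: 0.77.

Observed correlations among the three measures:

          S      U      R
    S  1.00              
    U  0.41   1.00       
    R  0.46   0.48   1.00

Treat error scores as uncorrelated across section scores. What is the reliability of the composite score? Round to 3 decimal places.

Var(S+U+R) = 3 + 2·[0.41 + 0.46 + 0.48] = 3 + 2.7 = 5.7.
Because errors are independent across components, Cov(Tᵢ,Tⱼ) = Cov(Xᵢ,Xⱼ); the off-diagonal part of the true-score variance is the same as above.
True-score variance = [0.75 + 0.92 + 0.77] + 2.7 = 2.44 + 2.7 = 5.14.
Reliability = 5.14 / 5.7 = 0.902.

0.902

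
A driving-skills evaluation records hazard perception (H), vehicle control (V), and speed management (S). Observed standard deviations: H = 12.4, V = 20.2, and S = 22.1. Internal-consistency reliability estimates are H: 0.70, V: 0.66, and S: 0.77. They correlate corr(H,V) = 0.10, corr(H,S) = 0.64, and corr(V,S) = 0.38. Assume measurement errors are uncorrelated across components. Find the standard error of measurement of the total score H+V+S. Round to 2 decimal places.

Var(total) = 1050.21 + 740.146 = 1790.36.
True-score variance = 753.014 + 740.146 = 1493.16, so reliability = 0.8340.
Error variance = 1790.36 − 1493.16 = 297.196; SEM = √297.196 = 17.24.

17.24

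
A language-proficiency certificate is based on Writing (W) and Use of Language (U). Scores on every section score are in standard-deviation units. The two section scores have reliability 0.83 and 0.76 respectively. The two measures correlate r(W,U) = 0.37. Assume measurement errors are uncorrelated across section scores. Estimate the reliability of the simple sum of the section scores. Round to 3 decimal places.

Var(W+U) = 2 + 2·[0.37] = 2 + 0.74 = 2.74.
Under uncorrelated errors the observed covariances equal the true-score covariances, so only the own-variance terms attenuate.
True-score variance = [0.83 + 0.76] + 0.74 = 1.59 + 0.74 = 2.33.
Reliability = 2.33 / 2.74 = 0.850.

0.850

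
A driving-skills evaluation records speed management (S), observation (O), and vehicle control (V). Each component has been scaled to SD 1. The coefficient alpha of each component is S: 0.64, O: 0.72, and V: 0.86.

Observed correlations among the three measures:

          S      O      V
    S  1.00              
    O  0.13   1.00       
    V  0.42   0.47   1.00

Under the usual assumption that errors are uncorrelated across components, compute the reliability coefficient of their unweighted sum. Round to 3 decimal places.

0.845

Var(S+O+V) = 3 + 2·[0.13 + 0.42 + 0.47] = 3 + 2.04 = 5.04.
Under uncorrelated errors the observed covariances equal the true-score covariances, so only the own-variance terms attenuate.
True-score variance = [0.64 + 0.72 + 0.86] + 2.04 = 2.22 + 2.04 = 4.26.
Reliability = 4.26 / 5.04 = 0.845.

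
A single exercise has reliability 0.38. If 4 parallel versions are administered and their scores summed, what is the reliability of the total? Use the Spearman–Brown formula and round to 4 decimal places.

0.7103

ρ_k = kρ / (1 + (k−1)ρ) = 4·0.38 / (1 + 3·0.38) = 1.520 / 2.140 = 0.7103.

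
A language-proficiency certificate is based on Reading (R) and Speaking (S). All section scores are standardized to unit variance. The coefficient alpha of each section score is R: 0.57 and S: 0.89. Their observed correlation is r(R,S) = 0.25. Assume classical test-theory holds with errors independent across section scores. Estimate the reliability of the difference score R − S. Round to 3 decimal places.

0.640

Var(R−S) = 1 + 1 − 2·0.25 = 2 − 0.5 = 1.5.
With uncorrelated errors the cross-covariances are all true-score covariance, so they carry over unchanged; only the diagonal terms shrink to ρᵢσᵢ².
True-score variance = [0.57 + 0.89] − 0.5 = 1.46 − 0.5 = 0.96.
Reliability = 0.96 / 1.5 = 0.640.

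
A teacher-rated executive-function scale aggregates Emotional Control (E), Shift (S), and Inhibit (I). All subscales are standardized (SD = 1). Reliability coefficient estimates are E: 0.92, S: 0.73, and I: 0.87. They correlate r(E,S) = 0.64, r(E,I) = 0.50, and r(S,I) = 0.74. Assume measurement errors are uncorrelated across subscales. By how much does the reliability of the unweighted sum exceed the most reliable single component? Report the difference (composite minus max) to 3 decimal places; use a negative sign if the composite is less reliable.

Var(sum) = 3 + 3.76 = 6.76; true-score variance = 2.52 + 3.76 = 6.28; composite reliability = 0.9290.
Max component reliability = 0.9200.
Difference = 0.9290 − 0.9200 = 0.009.

0.009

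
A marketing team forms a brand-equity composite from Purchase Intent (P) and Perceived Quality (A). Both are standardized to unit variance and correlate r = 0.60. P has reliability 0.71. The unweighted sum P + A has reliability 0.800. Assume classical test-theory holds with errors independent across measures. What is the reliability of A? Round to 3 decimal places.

Var(P+A) = 2 + 2·0.60 = 3.200.
True-score variance = ρ_P + ρ_A + 2·0.60, so 0.800 = (0.71 + ρ_A + 1.20) / 3.200.
ρ_A = 0.800·3.200 − 0.71 − 1.20 = 0.650.

0.650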